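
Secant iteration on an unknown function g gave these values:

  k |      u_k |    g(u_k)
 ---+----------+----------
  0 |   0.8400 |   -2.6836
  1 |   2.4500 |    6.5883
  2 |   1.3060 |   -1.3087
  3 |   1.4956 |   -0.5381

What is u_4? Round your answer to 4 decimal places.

1.6280

u_4 = 1.4956 − (-0.5381)·(1.4956 − 1.3060) / (-0.5381 − (-1.3087))
   = 1.4956 − (-0.102024)/(0.770600) = 1.627995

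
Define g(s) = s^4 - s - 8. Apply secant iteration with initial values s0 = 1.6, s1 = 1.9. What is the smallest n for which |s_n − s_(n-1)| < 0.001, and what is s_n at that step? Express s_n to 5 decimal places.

n = 5, s_n = 1.76787

g(1.6) = -3.0464000, g(1.9) = 3.1321000
s2 = 1.9000000 − 3.1321000·(0.3000000)/(6.1785000) = 1.7479194;  |Δ| = 0.1520806
g(1.7479194) = -0.4135366
s3 = 1.7479194 − (-0.4135366)·(-0.1520806)/(-3.5456366) = 1.7656569;  |Δ| = 0.0177375
g(1.7656569) = -0.0465736
s4 = 1.7656569 − (-0.0465736)·(0.0177375)/(0.3669630) = 1.7679081;  |Δ| = 0.0022512
g(1.7679081) = 0.0008368
s5 = 1.7679081 − 0.0008368·(0.0022512)/(0.0474104) = 1.7678684;  |Δ| = 0.0000397
|s5 − s4| = 0.0000397 < 0.001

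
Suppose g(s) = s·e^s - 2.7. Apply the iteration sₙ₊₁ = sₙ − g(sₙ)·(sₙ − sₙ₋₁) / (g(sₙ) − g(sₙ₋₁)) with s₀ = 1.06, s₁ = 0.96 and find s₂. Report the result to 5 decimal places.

g(1.06) = 0.3595532, g(0.96) = -0.1927714
s₂ = 0.9600000 − (-0.1927714)·(0.9600000 − 1.0600000) / (-0.1927714 − 0.3595532) = 0.9600000 − (0.0192771)/(-0.5523246) = 0.9949018

0.99490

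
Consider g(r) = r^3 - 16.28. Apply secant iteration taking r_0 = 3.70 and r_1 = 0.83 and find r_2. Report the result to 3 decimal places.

1.730

g(3.70) = 34.37300, g(0.83) = -15.70821
r_2 = 0.83000 − (-15.70821)·(0.83000 − 3.70000) / (-15.70821 − 34.37300) = 0.83000 − (45.08257)/(-50.08121) = 1.73019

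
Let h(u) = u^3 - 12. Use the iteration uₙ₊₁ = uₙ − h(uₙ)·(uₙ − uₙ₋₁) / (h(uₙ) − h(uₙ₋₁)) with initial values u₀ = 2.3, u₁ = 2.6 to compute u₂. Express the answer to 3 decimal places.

h(2.3) = 0.16700, h(2.6) = 5.57600
u₂ = 2.60000 − 5.57600·(2.60000 − 2.30000) / (5.57600 − 0.16700) = 2.60000 − (1.67280)/(5.40900) = 2.29074

2.291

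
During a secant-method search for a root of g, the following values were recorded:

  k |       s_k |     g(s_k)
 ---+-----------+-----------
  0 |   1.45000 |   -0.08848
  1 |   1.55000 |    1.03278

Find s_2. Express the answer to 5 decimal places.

s_2 = 1.55000 − 1.03278·(1.55000 − 1.45000) / (1.03278 − (-0.08848))
   = 1.55000 − (0.1032780)/(1.1212600) = 1.4578911

1.45789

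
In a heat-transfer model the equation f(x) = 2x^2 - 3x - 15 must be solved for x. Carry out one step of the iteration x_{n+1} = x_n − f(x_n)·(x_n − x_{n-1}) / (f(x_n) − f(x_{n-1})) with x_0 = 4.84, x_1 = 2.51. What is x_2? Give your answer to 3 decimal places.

f(4.84) = 17.33120, f(2.51) = -9.92980
x_2 = 2.51000 − (-9.92980)·(2.51000 − 4.84000) / (-9.92980 − 17.33120) = 2.51000 − (23.13643)/(-27.26100) = 3.35870

3.359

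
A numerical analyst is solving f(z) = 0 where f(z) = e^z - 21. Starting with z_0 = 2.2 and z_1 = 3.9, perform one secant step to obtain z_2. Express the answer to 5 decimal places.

2.70418

f(2.2) = -11.9749865, f(3.9) = 28.4024491
z_2 = 3.9000000 − 28.4024491·(3.9000000 − 2.2000000) / (28.4024491 − (-11.9749865)) = 3.9000000 − (48.2841635)/(40.3774356) = 2.7041795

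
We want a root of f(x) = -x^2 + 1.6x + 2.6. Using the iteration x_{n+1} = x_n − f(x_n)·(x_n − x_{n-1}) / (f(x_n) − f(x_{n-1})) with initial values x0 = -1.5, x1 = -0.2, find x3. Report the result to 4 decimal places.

f(-1.5) = -2.050000, f(-0.2) = 2.240000
x2 = -0.200000 − 2.240000·(-0.200000 − (-1.500000)) / (2.240000 − (-2.050000)) = -0.200000 − (2.912000)/(4.290000) = -0.878788
f(-0.878788) = 0.421671
x3 = -0.878788 − 0.421671·(-0.878788 − (-0.200000)) / (0.421671 − 2.240000) = -0.878788 − (-0.286225)/(-1.818329) = -1.036199

-1.0362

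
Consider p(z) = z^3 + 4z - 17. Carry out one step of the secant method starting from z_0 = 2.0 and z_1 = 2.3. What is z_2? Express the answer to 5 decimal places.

p(2.0) = -1.0000000, p(2.3) = 4.3670000
z_2 = 2.3000000 − 4.3670000·(2.3000000 − 2.0000000) / (4.3670000 − (-1.0000000)) = 2.3000000 − (1.3101000)/(5.3670000) = 2.0558971

2.05590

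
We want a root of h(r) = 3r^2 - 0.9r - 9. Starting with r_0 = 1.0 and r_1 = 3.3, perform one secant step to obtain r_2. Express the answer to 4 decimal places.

h(1.0) = -6.900000, h(3.3) = 20.700000
r_2 = 3.300000 − 20.700000·(3.300000 − 1.000000) / (20.700000 − (-6.900000)) = 3.300000 − (47.610000)/(27.600000) = 1.575000

1.5750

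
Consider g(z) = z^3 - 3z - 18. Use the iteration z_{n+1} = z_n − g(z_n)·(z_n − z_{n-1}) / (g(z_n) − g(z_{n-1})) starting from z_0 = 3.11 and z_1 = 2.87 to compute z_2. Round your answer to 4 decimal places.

2.9946

g(3.11) = 2.750231, g(2.87) = -2.970097
z_2 = 2.870000 − (-2.970097)·(2.870000 − 3.110000) / (-2.970097 − 2.750231) = 2.870000 − (0.712823)/(-5.720328) = 2.994612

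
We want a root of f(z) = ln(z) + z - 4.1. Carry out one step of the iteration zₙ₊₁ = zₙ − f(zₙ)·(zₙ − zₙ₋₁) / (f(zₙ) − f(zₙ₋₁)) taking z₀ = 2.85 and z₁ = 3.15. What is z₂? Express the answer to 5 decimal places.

f(2.85) = -0.2026810, f(3.15) = 0.1974025
z₂ = 3.1500000 − 0.1974025·(3.1500000 − 2.8500000) / (0.1974025 − (-0.2026810)) = 3.1500000 − (0.0592207)/(0.4000835) = 3.0019790

3.00198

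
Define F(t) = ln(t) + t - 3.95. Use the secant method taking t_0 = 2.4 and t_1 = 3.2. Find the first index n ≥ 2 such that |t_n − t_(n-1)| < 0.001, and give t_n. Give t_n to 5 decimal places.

F(2.4) = -0.6745313, F(3.2) = 0.4131508
t_2 = 3.2000000 − 0.4131508·(0.8000000)/(1.0876821) = 2.8961238;  |Δ| = 0.3038762
F(2.8961238) = 0.0094971
t_3 = 2.8961238 − 0.0094971·(-0.3038762)/(-0.4036537) = 2.8889743;  |Δ| = 0.0071495
F(2.8889743) = -0.0001242
t_4 = 2.8889743 − (-0.0001242)·(-0.0071495)/(-0.0096212) = 2.8890666;  |Δ| = 0.0000923
|t_4 − t_3| = 0.0000923 < 0.001

n = 4, t_n = 2.88907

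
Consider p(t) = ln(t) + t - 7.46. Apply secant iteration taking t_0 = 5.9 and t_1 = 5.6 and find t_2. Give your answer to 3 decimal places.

5.717

p(5.9) = 0.21495, p(5.6) = -0.13723
t_2 = 5.60000 − (-0.13723)·(5.60000 − 5.90000) / (-0.13723 − 0.21495) = 5.60000 − (0.04117)/(-0.35219) = 5.71690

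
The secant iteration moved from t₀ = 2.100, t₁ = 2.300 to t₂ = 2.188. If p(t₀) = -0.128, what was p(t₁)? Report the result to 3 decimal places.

The secant line through (2.100, -0.128) and (2.300, p(t₁)) crosses zero at t₂ = 2.188.
So (2.100, -0.128), (2.300, p(t₁)), (2.188, 0) are collinear:
p(t₁) = -0.128 · (2.300 − 2.188) / (2.100 − 2.188) = -0.128 · (0.11200)/(-0.08800) = 0.16291

0.163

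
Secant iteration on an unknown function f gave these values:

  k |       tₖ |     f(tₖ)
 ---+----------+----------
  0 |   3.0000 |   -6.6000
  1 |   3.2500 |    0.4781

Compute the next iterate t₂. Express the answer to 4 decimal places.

t₂ = 3.2500 − 0.4781·(3.2500 − 3.0000) / (0.4781 − (-6.6000))
   = 3.2500 − (0.119525)/(7.078100) = 3.233113

3.2331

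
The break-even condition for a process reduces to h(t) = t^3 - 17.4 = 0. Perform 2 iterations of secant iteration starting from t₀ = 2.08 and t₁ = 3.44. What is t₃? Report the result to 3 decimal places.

h(2.08) = -8.40109, h(3.44) = 23.30758
t₂ = 3.44000 − 23.30758·(3.44000 − 2.08000) / (23.30758 − (-8.40109)) = 3.44000 − (31.69831)/(31.70867) = 2.44033
h(2.44033) = -2.86738
t₃ = 2.44033 − (-2.86738)·(2.44033 − 3.44000) / (-2.86738 − 23.30758) = 2.44033 − (2.86644)/(-26.17496) = 2.54984

2.550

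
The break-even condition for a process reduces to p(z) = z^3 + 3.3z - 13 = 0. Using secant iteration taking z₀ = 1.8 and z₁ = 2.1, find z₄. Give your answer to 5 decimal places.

p(1.8) = -1.2280000, p(2.1) = 3.1910000
z₂ = 2.1000000 − 3.1910000·(2.1000000 − 1.8000000) / (3.1910000 − (-1.2280000)) = 2.1000000 − (0.9573000)/(4.4190000) = 1.8833673
p(1.8833673) = -0.1044481
z₃ = 1.8833673 − (-0.1044481)·(1.8833673 − 2.1000000) / (-0.1044481 − 3.1910000) = 1.8833673 − (0.0226269)/(-3.2954481) = 1.8902334
p(1.8902334) = -0.0084596
z₄ = 1.8902334 − (-0.0084596)·(1.8902334 − 1.8833673) / (-0.0084596 − (-0.1044481)) = 1.8902334 − (-0.0000581)/(0.0959885) = 1.8908385

1.89084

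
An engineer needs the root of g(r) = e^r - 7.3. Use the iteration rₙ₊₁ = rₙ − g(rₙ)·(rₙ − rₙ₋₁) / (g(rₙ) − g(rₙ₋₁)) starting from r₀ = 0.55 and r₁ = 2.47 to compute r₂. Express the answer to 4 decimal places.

1.6094

g(0.55) = -5.566747, g(2.47) = 4.522447
r₂ = 2.470000 − 4.522447·(2.470000 − 0.550000) / (4.522447 − (-5.566747)) = 2.470000 − (8.683098)/(10.089194) = 1.609367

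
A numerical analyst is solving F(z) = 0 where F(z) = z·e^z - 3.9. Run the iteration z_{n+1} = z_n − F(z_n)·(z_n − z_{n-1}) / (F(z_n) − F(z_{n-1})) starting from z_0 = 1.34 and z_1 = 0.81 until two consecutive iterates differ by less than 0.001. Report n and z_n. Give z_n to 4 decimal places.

F(1.34) = 1.217518, F(0.81) = -2.079195
z_2 = 0.810000 − (-2.079195)·(-0.530000)/(-3.296713) = 1.144264;  |Δ| = 0.334264
F(1.144264) = -0.306862
z_3 = 1.144264 − (-0.306862)·(0.334264)/(1.772333) = 1.202139;  |Δ| = 0.057874
F(1.202139) = 0.099786
z_4 = 1.202139 − 0.099786·(0.057874)/(0.406648) = 1.187937;  |Δ| = 0.014202
F(1.187937) = -0.003202
z_5 = 1.187937 − (-0.003202)·(-0.014202)/(-0.102988) = 1.188379;  |Δ| = 0.000442
|z_5 − z_4| = 0.000442 < 0.001

n = 5, z_n = 1.1884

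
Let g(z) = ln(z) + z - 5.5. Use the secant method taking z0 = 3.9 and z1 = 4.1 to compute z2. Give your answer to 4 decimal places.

4.0912

g(3.9) = -0.239023, g(4.1) = 0.010987
z2 = 4.100000 − 0.010987·(4.100000 − 3.900000) / (0.010987 − (-0.239023)) = 4.100000 − (0.002197)/(0.250010) = 4.091211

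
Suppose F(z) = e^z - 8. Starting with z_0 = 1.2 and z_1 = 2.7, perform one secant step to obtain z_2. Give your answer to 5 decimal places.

F(1.2) = -4.6798831, F(2.7) = 6.8797317
z_2 = 2.7000000 − 6.8797317·(2.7000000 − 1.2000000) / (6.8797317 − (-4.6798831)) = 2.7000000 − (10.3195976)/(11.5596148) = 1.8072715

1.80727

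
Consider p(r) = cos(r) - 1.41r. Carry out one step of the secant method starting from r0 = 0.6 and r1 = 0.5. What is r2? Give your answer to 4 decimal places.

p(0.6) = -0.020664, p(0.5) = 0.172583
r2 = 0.500000 − 0.172583·(0.500000 − 0.600000) / (0.172583 − (-0.020664)) = 0.500000 − (-0.017258)/(0.193247) = 0.589307

0.5893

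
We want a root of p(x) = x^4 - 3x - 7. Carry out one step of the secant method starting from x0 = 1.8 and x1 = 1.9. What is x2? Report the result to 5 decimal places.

1.88514

p(1.8) = -1.9024000, p(1.9) = 0.3321000
x2 = 1.9000000 − 0.3321000·(1.9000000 − 1.8000000) / (0.3321000 − (-1.9024000)) = 1.9000000 − (0.0332100)/(2.2345000) = 1.8851376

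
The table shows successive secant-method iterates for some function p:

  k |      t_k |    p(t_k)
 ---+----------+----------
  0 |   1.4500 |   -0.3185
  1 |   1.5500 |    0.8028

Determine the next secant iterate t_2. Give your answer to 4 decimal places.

1.4784

t_2 = 1.5500 − 0.8028·(1.5500 − 1.4500) / (0.8028 − (-0.3185))
   = 1.5500 − (0.080280)/(1.121300) = 1.478405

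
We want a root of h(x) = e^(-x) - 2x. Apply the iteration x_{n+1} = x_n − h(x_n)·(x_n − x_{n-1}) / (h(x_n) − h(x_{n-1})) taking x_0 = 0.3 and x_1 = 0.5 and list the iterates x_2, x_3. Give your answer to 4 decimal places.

h(0.3) = 0.140818, h(0.5) = -0.393469
x_2 = 0.500000 − (-0.393469)·(0.500000 − 0.300000) / (-0.393469 − 0.140818) = 0.500000 − (-0.078694)/(-0.534288) = 0.352713
h(0.352713) = -0.002646
x_3 = 0.352713 − (-0.002646)·(0.352713 − 0.500000) / (-0.002646 − (-0.393469)) = 0.352713 − (0.000390)/(0.390823) = 0.351715

0.3527, 0.3517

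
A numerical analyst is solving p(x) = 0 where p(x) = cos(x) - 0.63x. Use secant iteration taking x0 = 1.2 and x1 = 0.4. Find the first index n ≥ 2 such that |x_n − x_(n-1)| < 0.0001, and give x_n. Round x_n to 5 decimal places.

p(1.2) = -0.3936422, p(0.4) = 0.6690610
x2 = 0.4000000 − 0.6690610·(-0.8000000)/(1.0627032) = 0.9036672;  |Δ| = 0.5036672
p(0.9036672) = 0.0494228
x3 = 0.9036672 − 0.0494228·(0.5036672)/(-0.6196382) = 0.9438401;  |Δ| = 0.0401729
p(0.9438401) = -0.0079367
x4 = 0.9438401 − (-0.0079367)·(0.0401729)/(-0.0573595) = 0.9382815;  |Δ| = 0.0055586
p(0.9382815) = 0.0000576
x5 = 0.9382815 − 0.0000576·(-0.0055586)/(0.0079943) = 0.9383215;  |Δ| = 0.0000401
|x5 − x4| = 0.0000401 < 0.0001

n = 5, x_n = 0.93832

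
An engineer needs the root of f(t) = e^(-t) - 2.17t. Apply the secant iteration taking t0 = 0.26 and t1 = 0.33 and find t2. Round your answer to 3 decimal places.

f(0.26) = 0.20685, f(0.33) = 0.00282
t2 = 0.33000 − 0.00282·(0.33000 − 0.26000) / (0.00282 − 0.20685) = 0.33000 − (0.00020)/(-0.20403) = 0.33097

0.331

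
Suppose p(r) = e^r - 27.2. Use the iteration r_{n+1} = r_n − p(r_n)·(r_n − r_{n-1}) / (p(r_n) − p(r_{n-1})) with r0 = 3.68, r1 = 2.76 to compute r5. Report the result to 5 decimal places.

p(3.68) = 12.4463941, p(2.76) = -11.4001571
r2 = 2.7600000 − (-11.4001571)·(2.7600000 − 3.6800000) / (-11.4001571 − 12.4463941) = 2.7600000 − (10.4881445)/(-23.8465511) = 3.1998181
p(3.1998181) = -2.6719322
r3 = 3.1998181 − (-2.6719322)·(3.1998181 − 2.7600000) / (-2.6719322 − (-11.4001571)) = 3.1998181 − (-1.1751641)/(8.7282249) = 3.3344576
p(3.3344576) = 0.8631581
r4 = 3.3344576 − 0.8631581·(3.3344576 − 3.1998181) / (0.8631581 − (-2.6719322)) = 3.3344576 − (0.1162152)/(3.5350903) = 3.3015829
p(3.3015829) = -0.0444113
r5 = 3.3015829 − (-0.0444113)·(3.3015829 − 3.3344576) / (-0.0444113 − 0.8631581) = 3.3015829 − (0.0014600)/(-0.9075695) = 3.3031916

3.30319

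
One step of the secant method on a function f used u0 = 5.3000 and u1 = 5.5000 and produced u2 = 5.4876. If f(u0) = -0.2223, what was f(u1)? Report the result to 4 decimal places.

The secant line through (5.3000, -0.2223) and (5.5000, f(u1)) crosses zero at u2 = 5.4876.
So (5.3000, -0.2223), (5.5000, f(u1)), (5.4876, 0) are collinear:
f(u1) = -0.2223 · (5.5000 − 5.4876) / (5.3000 − 5.4876) = -0.2223 · (0.012400)/(-0.187600) = 0.014694

0.0147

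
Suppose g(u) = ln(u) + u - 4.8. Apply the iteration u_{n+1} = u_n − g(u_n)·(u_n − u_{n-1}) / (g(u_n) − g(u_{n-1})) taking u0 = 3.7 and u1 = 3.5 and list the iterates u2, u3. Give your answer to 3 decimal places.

g(3.7) = 0.20833, g(3.5) = -0.04724
u2 = 3.50000 − (-0.04724)·(3.50000 − 3.70000) / (-0.04724 − 0.20833) = 3.50000 − (0.00945)/(-0.25557) = 3.53697
g(3.53697) = 0.00024
u3 = 3.53697 − 0.00024·(3.53697 − 3.50000) / (0.00024 − (-0.04724)) = 3.53697 − (0.00001)/(0.04747) = 3.53678

3.537, 3.537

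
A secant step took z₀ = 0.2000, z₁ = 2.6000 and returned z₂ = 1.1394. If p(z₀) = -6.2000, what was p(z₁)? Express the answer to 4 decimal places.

The secant line through (0.2000, -6.2000) and (2.6000, p(z₁)) crosses zero at z₂ = 1.1394.
So (0.2000, -6.2000), (2.6000, p(z₁)), (1.1394, 0) are collinear:
p(z₁) = -6.2000 · (2.6000 − 1.1394) / (0.2000 − 1.1394) = -6.2000 · (1.460600)/(-0.939400) = 9.639898

9.6399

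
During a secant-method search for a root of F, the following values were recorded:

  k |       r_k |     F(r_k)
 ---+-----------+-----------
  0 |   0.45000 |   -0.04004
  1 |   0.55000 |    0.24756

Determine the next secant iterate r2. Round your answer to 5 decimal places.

r2 = 0.55000 − 0.24756·(0.55000 − 0.45000) / (0.24756 − (-0.04004))
   = 0.55000 − (0.0247560)/(0.2876000) = 0.4639221

0.46392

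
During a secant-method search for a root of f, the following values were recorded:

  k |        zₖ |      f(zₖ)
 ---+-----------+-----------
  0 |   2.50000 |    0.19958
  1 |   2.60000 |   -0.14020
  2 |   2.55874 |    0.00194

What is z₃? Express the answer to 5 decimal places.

2.55930

z₃ = 2.55874 − 0.00194·(2.55874 − 2.60000) / (0.00194 − (-0.14020))
   = 2.55874 − (-0.0000800)/(0.1421400) = 2.5593031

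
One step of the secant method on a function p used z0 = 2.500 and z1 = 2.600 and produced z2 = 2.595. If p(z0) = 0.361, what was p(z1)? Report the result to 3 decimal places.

-0.019

The secant line through (2.500, 0.361) and (2.600, p(z1)) crosses zero at z2 = 2.595.
So (2.500, 0.361), (2.600, p(z1)), (2.595, 0) are collinear:
p(z1) = 0.361 · (2.600 − 2.595) / (2.500 − 2.595) = 0.361 · (0.00500)/(-0.09500) = -0.01900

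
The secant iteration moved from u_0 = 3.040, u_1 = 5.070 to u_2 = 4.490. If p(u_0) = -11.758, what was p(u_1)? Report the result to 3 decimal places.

The secant line through (3.040, -11.758) and (5.070, p(u_1)) crosses zero at u_2 = 4.490.
So (3.040, -11.758), (5.070, p(u_1)), (4.490, 0) are collinear:
p(u_1) = -11.758 · (5.070 − 4.490) / (3.040 − 4.490) = -11.758 · (0.58000)/(-1.45000) = 4.70320

4.703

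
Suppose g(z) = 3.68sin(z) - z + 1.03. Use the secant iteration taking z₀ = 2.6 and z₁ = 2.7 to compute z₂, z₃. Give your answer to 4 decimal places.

g(2.6) = 0.327045, g(2.7) = -0.097242
z₂ = 2.700000 − (-0.097242)·(2.700000 − 2.600000) / (-0.097242 − 0.327045) = 2.700000 − (-0.009724)/(-0.424287) = 2.677081
g(2.677081) = 0.001508
z₃ = 2.677081 − 0.001508·(2.677081 − 2.700000) / (0.001508 − (-0.097242)) = 2.677081 − (-0.000035)/(0.098750) = 2.677431

2.6771, 2.6774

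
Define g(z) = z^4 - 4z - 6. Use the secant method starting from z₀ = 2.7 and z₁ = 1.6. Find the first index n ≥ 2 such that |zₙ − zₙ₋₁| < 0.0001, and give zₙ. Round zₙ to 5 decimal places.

g(2.7) = 36.3441000, g(1.6) = -5.8464000
z₂ = 1.6000000 − (-5.8464000)·(-1.1000000)/(-42.1905000) = 1.7524286;  |Δ| = 0.1524286
g(1.7524286) = -3.5786361
z₃ = 1.7524286 − (-3.5786361)·(0.1524286)/(2.2677639) = 1.9929680;  |Δ| = 0.2405394
g(1.9929680) = 1.8042889
z₄ = 1.9929680 − 1.8042889·(0.2405394)/(5.3829250) = 1.9123422;  |Δ| = 0.0806258
g(1.9123422) = -0.2753334
z₅ = 1.9123422 − (-0.2753334)·(-0.0806258)/(-2.0796223) = 1.9230168;  |Δ| = 0.0106745
g(1.9230168) = -0.0169113
z₆ = 1.9230168 − (-0.0169113)·(0.0106745)/(0.2584221) = 1.9237153;  |Δ| = 0.0006985
g(1.9237153) = 0.0001757
z₇ = 1.9237153 − 0.0001757·(0.0006985)/(0.0170870) = 1.9237081;  |Δ| = 0.0000072
|z₇ − z₆| = 0.0000072 < 0.0001

n = 7, zₙ = 1.92371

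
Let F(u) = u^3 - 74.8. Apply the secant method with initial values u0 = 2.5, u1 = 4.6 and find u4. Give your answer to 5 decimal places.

4.21422

F(2.5) = -59.1750000, F(4.6) = 22.5360000
u2 = 4.6000000 − 22.5360000·(4.6000000 − 2.5000000) / (22.5360000 − (-59.1750000)) = 4.6000000 − (47.3256000)/(81.7110000) = 4.0208173
F(4.0208173) = -9.7955617
u3 = 4.0208173 − (-9.7955617)·(4.0208173 − 4.6000000) / (-9.7955617 − 22.5360000) = 4.0208173 − (5.6734202)/(-32.3315617) = 4.1962935
F(4.1962935) = -0.9079756
u4 = 4.1962935 − (-0.9079756)·(4.1962935 − 4.0208173) / (-0.9079756 − (-9.7955617)) = 4.1962935 − (-0.1593281)/(8.8875861) = 4.2142205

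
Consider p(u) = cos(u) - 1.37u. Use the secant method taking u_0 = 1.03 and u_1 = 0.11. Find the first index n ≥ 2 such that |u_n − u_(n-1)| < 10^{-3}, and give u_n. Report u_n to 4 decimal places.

p(1.03) = -0.896281, p(0.11) = 0.843256
u_2 = 0.110000 − 0.843256·(-0.920000)/(1.739537) = 0.555978;  |Δ| = 0.445978
p(0.555978) = 0.087695
u_3 = 0.555978 − 0.087695·(0.445978)/(-0.755562) = 0.607741;  |Δ| = 0.051763
p(0.607741) = -0.011665
u_4 = 0.607741 − (-0.011665)·(0.051763)/(-0.099359) = 0.601664;  |Δ| = 0.006077
p(0.601664) = 0.000115
u_5 = 0.601664 − 0.000115·(-0.006077)/(0.011780) = 0.601723;  |Δ| = 0.000060
|u_5 − u_4| = 0.000060 < 10^{-3}

n = 5, u_n = 0.6017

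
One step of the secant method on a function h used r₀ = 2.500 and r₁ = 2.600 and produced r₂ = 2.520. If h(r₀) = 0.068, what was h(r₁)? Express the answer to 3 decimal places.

-0.272

The secant line through (2.500, 0.068) and (2.600, h(r₁)) crosses zero at r₂ = 2.520.
So (2.500, 0.068), (2.600, h(r₁)), (2.520, 0) are collinear:
h(r₁) = 0.068 · (2.600 − 2.520) / (2.500 − 2.520) = 0.068 · (0.08000)/(-0.02000) = -0.27200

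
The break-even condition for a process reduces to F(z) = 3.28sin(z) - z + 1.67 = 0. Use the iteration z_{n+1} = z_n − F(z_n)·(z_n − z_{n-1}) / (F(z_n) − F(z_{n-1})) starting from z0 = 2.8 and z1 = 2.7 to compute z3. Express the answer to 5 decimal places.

2.79236

F(2.8) = -0.0312389, F(2.7) = 0.3718060
z2 = 2.7000000 − 0.3718060·(2.7000000 − 2.8000000) / (0.3718060 − (-0.0312389)) = 2.7000000 − (-0.0371806)/(0.4030449) = 2.7922493
F(2.7922493) = 0.0004321
z3 = 2.7922493 − 0.0004321·(2.7922493 − 2.7000000) / (0.0004321 − 0.3718060) = 2.7922493 − (0.0000399)/(-0.3713739) = 2.7923566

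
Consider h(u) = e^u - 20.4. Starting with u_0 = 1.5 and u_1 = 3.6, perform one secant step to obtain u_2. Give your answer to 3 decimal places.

2.541

h(1.5) = -15.91831, h(3.6) = 16.19823
u_2 = 3.60000 − 16.19823·(3.60000 − 1.50000) / (16.19823 − (-15.91831)) = 3.60000 − (34.01629)/(32.11655) = 2.54085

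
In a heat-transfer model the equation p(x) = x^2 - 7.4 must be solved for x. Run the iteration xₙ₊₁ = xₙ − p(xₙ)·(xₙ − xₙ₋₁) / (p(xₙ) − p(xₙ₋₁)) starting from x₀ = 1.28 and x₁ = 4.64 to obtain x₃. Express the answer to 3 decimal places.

2.590

p(1.28) = -5.76160, p(4.64) = 14.12960
x₂ = 4.64000 − 14.12960·(4.64000 − 1.28000) / (14.12960 − (-5.76160)) = 4.64000 − (47.47546)/(19.89120) = 2.25324
p(2.25324) = -2.32289
x₃ = 2.25324 − (-2.32289)·(2.25324 − 4.64000) / (-2.32289 − 14.12960) = 2.25324 − (5.54419)/(-16.45249) = 2.59022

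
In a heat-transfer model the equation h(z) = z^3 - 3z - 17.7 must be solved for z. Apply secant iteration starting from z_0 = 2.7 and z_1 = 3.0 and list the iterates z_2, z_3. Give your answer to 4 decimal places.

h(2.7) = -6.117000, h(3.0) = 0.300000
z_2 = 3.000000 − 0.300000·(3.000000 − 2.700000) / (0.300000 − (-6.117000)) = 3.000000 − (0.090000)/(6.417000) = 2.985975
h(2.985975) = -0.034838
z_3 = 2.985975 − (-0.034838)·(2.985975 − 3.000000) / (-0.034838 − 0.300000) = 2.985975 − (0.000489)/(-0.334838) = 2.987434

2.9860, 2.9874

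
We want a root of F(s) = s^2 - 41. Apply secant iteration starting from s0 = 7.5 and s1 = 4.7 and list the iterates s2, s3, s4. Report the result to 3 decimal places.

F(7.5) = 15.25000, F(4.7) = -18.91000
s2 = 4.70000 − (-18.91000)·(4.70000 − 7.50000) / (-18.91000 − 15.25000) = 4.70000 − (52.94800)/(-34.16000) = 6.25000
F(6.25000) = -1.93750
s3 = 6.25000 − (-1.93750)·(6.25000 − 4.70000) / (-1.93750 − (-18.91000)) = 6.25000 − (-3.00312)/(16.97250) = 6.42694
F(6.42694) = 0.30557
s4 = 6.42694 − 0.30557·(6.42694 − 6.25000) / (0.30557 − (-1.93750)) = 6.42694 − (0.05407)/(2.24307) = 6.40284

6.250, 6.427, 6.403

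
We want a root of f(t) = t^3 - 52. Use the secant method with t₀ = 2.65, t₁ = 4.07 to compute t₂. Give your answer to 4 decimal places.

f(2.65) = -33.390375, f(4.07) = 15.419143
t₂ = 4.070000 − 15.419143·(4.070000 − 2.650000) / (15.419143 − (-33.390375)) = 4.070000 − (21.895183)/(48.809518) = 3.621416

3.6214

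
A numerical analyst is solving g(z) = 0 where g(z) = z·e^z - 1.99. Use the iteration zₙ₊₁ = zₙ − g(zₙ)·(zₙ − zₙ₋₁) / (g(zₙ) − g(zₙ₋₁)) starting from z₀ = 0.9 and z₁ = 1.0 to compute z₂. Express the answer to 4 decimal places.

0.8557

g(0.9) = 0.223643, g(1.0) = 0.728282
z₂ = 1.000000 − 0.728282·(1.000000 − 0.900000) / (0.728282 − 0.223643) = 1.000000 − (0.072828)/(0.504639) = 0.855683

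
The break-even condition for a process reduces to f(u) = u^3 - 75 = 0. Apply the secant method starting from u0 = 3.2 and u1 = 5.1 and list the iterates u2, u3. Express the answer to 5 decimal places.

f(3.2) = -42.2320000, f(5.1) = 57.6510000
u2 = 5.1000000 − 57.6510000·(5.1000000 − 3.2000000) / (57.6510000 − (-42.2320000)) = 5.1000000 − (109.5369000)/(99.8830000) = 4.0033479
f(4.0033479) = -10.8391654
u3 = 4.0033479 − (-10.8391654)·(4.0033479 − 5.1000000) / (-10.8391654 − 57.6510000) = 4.0033479 − (11.8867934)/(-68.4901654) = 4.1769027

4.00335, 4.17690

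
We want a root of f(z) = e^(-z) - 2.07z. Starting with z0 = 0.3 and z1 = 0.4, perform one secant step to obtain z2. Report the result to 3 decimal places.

0.343

f(0.3) = 0.11982, f(0.4) = -0.15768
z2 = 0.40000 − (-0.15768)·(0.40000 − 0.30000) / (-0.15768 − 0.11982) = 0.40000 − (-0.01577)/(-0.27750) = 0.34318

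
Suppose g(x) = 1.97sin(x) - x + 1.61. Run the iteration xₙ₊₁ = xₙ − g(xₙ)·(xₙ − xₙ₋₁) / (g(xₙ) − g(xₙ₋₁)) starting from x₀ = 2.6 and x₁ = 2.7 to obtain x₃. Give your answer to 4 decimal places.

g(2.6) = 0.025538, g(2.7) = -0.248062
x₂ = 2.700000 − (-0.248062)·(2.700000 − 2.600000) / (-0.248062 − 0.025538) = 2.700000 − (-0.024806)/(-0.273599) = 2.609334
g(2.609334) = 0.000403
x₃ = 2.609334 − 0.000403·(2.609334 − 2.700000) / (0.000403 − (-0.248062)) = 2.609334 − (-0.000037)/(0.248465) = 2.609481

2.6095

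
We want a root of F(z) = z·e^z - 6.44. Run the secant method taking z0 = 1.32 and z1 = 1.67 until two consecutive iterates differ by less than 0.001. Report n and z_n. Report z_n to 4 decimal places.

F(1.32) = -1.498684, F(1.67) = 2.431320
z2 = 1.670000 − 2.431320·(0.350000)/(3.930004) = 1.453470;  |Δ| = 0.216530
F(1.453470) = -0.222148
z3 = 1.453470 − (-0.222148)·(-0.216530)/(-2.653468) = 1.471598;  |Δ| = 0.018128
F(1.471598) = -0.029436
z4 = 1.471598 − (-0.029436)·(0.018128)/(0.192712) = 1.474367;  |Δ| = 0.002769
F(1.474367) = 0.000435
z5 = 1.474367 − 0.000435·(0.002769)/(0.029870) = 1.474327;  |Δ| = 0.000040
|z5 − z4| = 0.000040 < 0.001

n = 5, z_n = 1.4743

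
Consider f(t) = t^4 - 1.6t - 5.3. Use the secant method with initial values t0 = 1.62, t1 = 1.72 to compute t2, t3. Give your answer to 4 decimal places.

1.6789, 1.6812

f(1.62) = -1.004525, f(1.72) = 0.700131
t2 = 1.720000 − 0.700131·(1.720000 − 1.620000) / (0.700131 − (-1.004525)) = 1.720000 − (0.070013)/(1.704655) = 1.678928
f(1.678928) = -0.040650
t3 = 1.678928 − (-0.040650)·(1.678928 − 1.720000) / (-0.040650 − 0.700131) = 1.678928 − (0.001670)/(-0.740781) = 1.681182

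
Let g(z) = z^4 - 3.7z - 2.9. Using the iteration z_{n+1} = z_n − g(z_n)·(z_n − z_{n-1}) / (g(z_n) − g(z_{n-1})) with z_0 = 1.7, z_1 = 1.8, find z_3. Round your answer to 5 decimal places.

1.74965

g(1.7) = -0.8379000, g(1.8) = 0.9376000
z_2 = 1.8000000 − 0.9376000·(1.8000000 − 1.7000000) / (0.9376000 − (-0.8379000)) = 1.8000000 − (0.0937600)/(1.7755000) = 1.7471923
g(1.7471923) = -0.0457499
z_3 = 1.7471923 − (-0.0457499)·(1.7471923 − 1.8000000) / (-0.0457499 − 0.9376000) = 1.7471923 − (0.0024159)/(-0.9833499) = 1.7496492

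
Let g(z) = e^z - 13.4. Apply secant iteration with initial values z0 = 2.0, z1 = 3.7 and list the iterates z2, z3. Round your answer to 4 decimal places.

g(2.0) = -6.010944, g(3.7) = 27.047304
z2 = 3.700000 − 27.047304·(3.700000 − 2.000000) / (27.047304 − (-6.010944)) = 3.700000 − (45.980417)/(33.058248) = 2.309109
g(2.309109) = -3.334547
z3 = 2.309109 − (-3.334547)·(2.309109 − 3.700000) / (-3.334547 − 27.047304) = 2.309109 − (4.637991)/(-30.381851) = 2.461766

2.3091, 2.4618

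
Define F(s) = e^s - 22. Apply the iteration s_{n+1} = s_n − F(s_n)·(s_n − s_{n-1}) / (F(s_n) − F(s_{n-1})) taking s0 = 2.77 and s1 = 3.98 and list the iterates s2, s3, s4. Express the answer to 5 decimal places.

F(2.77) = -6.0413660, F(3.98) = 31.5170342
s2 = 3.9800000 − 31.5170342·(3.9800000 − 2.7700000) / (31.5170342 − (-6.0413660)) = 3.9800000 − (38.1356114)/(37.5584002) = 2.9646316
F(2.9646316) = -2.6124398
s3 = 2.9646316 − (-2.6124398)·(2.9646316 − 3.9800000) / (-2.6124398 − 31.5170342) = 2.9646316 − (2.6525887)/(-34.1294740) = 3.0423530
F(3.0423530) = -1.0455092
s4 = 3.0423530 − (-1.0455092)·(3.0423530 − 2.9646316) / (-1.0455092 − (-2.6124398)) = 3.0423530 − (-0.0812584)/(1.5669306) = 3.0942113

2.96463, 3.04235, 3.09421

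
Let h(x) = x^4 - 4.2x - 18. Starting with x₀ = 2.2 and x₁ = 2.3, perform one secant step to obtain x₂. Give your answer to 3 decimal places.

2.292

h(2.2) = -3.81440, h(2.3) = 0.32410
x₂ = 2.30000 − 0.32410·(2.30000 − 2.20000) / (0.32410 − (-3.81440)) = 2.30000 − (0.03241)/(4.13850) = 2.29217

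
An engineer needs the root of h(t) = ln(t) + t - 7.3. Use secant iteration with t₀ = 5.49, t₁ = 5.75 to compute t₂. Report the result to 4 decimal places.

h(5.49) = -0.107072, h(5.75) = 0.199200
t₂ = 5.750000 − 0.199200·(5.750000 − 5.490000) / (0.199200 − (-0.107072)) = 5.750000 − (0.051792)/(0.306272) = 5.580895

5.5809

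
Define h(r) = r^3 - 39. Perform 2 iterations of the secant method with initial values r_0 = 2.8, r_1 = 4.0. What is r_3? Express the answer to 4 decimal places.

3.3742

h(2.8) = -17.048000, h(4.0) = 25.000000
r_2 = 4.000000 − 25.000000·(4.000000 − 2.800000) / (25.000000 − (-17.048000)) = 4.000000 − (30.000000)/(42.048000) = 3.286530
h(3.286530) = -3.501281
r_3 = 3.286530 − (-3.501281)·(3.286530 − 4.000000) / (-3.501281 − 25.000000) = 3.286530 − (2.498060)/(-28.501281) = 3.374177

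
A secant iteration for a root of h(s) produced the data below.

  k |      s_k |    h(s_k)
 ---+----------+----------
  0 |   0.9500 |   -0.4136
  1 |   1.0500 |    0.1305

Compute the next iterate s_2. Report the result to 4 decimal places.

s_2 = 1.0500 − 0.1305·(1.0500 − 0.9500) / (0.1305 − (-0.4136))
   = 1.0500 − (0.013050)/(0.544100) = 1.026015

1.0260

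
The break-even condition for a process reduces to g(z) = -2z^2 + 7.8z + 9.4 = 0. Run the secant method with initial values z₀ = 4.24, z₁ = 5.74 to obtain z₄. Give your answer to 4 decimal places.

g(4.24) = 6.516800, g(5.74) = -11.723200
z₂ = 5.740000 − (-11.723200)·(5.740000 − 4.240000) / (-11.723200 − 6.516800) = 5.740000 − (-17.584800)/(-18.240000) = 4.775921
g(4.775921) = 1.033340
z₃ = 4.775921 − 1.033340·(4.775921 − 5.740000) / (1.033340 − (-11.723200)) = 4.775921 − (-0.996222)/(12.756540) = 4.854016
g(4.854016) = 0.138382
z₄ = 4.854016 − 0.138382·(4.854016 − 4.775921) / (0.138382 − 1.033340) = 4.854016 − (0.010807)/(-0.894959) = 4.866091

4.8661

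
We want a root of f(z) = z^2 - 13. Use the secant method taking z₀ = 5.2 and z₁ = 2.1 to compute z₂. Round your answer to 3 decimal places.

3.277

f(5.2) = 14.04000, f(2.1) = -8.59000
z₂ = 2.10000 − (-8.59000)·(2.10000 − 5.20000) / (-8.59000 − 14.04000) = 2.10000 − (26.62900)/(-22.63000) = 3.27671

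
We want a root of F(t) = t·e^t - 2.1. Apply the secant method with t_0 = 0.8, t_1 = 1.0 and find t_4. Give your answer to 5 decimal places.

F(0.8) = -0.3195673, F(1.0) = 0.6182818
t_2 = 1.0000000 − 0.6182818·(1.0000000 − 0.8000000) / (0.6182818 − (-0.3195673)) = 1.0000000 − (0.1236564)/(0.9378491) = 0.8681490
F(0.8681490) = -0.0316379
t_3 = 0.8681490 − (-0.0316379)·(0.8681490 − 1.0000000) / (-0.0316379 − 0.6182818) = 0.8681490 − (0.0041715)/(-0.6499198) = 0.8745674
F(0.8745674) = -0.0029290
t_4 = 0.8745674 − (-0.0029290)·(0.8745674 − 0.8681490) / (-0.0029290 − (-0.0316379)) = 0.8745674 − (-0.0000188)/(0.0287089) = 0.8752223

0.87522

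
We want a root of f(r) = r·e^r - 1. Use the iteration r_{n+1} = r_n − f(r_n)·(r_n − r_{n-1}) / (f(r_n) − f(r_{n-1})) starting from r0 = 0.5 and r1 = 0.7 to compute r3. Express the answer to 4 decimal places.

f(0.5) = -0.175639, f(0.7) = 0.409627
r2 = 0.700000 − 0.409627·(0.700000 − 0.500000) / (0.409627 − (-0.175639)) = 0.700000 − (0.081925)/(0.585266) = 0.560020
f(0.560020) = -0.019568
r3 = 0.560020 − (-0.019568)·(0.560020 − 0.700000) / (-0.019568 − 0.409627) = 0.560020 − (0.002739)/(-0.429195) = 0.566402

0.5664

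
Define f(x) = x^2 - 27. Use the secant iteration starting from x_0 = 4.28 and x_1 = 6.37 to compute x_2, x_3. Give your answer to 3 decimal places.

5.095, 5.186

f(4.28) = -8.68160, f(6.37) = 13.57690
x_2 = 6.37000 − 13.57690·(6.37000 − 4.28000) / (13.57690 − (-8.68160)) = 6.37000 − (28.37572)/(22.25850) = 5.09517
f(5.09517) = -1.03920
x_3 = 5.09517 − (-1.03920)·(5.09517 − 6.37000) / (-1.03920 − 13.57690) = 5.09517 − (1.32481)/(-14.61610) = 5.18581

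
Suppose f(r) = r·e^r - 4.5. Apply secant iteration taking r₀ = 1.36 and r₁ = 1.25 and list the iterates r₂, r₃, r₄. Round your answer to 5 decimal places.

f(1.36) = 0.7988229, f(1.25) = -0.1370713
r₂ = 1.2500000 − (-0.1370713)·(1.2500000 − 1.3600000) / (-0.1370713 − 0.7988229) = 1.2500000 − (0.0150778)/(-0.9358942) = 1.2661106
f(1.2661106) = -0.0090676
r₃ = 1.2661106 − (-0.0090676)·(1.2661106 − 1.2500000) / (-0.0090676 − (-0.1370713)) = 1.2661106 − (-0.0001461)/(0.1280037) = 1.2672519
f(1.2672519) = 0.0001133
r₄ = 1.2672519 − 0.0001133·(1.2672519 − 1.2661106) / (0.0001133 − (-0.0090676)) = 1.2672519 − (0.0000001)/(0.0091810) = 1.2672378

1.26611, 1.26725, 1.26724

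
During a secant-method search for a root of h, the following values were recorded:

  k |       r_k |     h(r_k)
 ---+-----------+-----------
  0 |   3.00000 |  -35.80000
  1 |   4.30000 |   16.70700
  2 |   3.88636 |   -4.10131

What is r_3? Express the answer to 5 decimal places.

3.96789

r_3 = 3.88636 − (-4.10131)·(3.88636 − 4.30000) / (-4.10131 − 16.70700)
   = 3.88636 − (1.6964659)/(-20.8083100) = 3.9678883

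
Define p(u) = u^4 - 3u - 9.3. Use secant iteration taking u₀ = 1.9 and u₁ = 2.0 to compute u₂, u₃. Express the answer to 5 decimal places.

1.97376, 1.97533

p(1.9) = -1.9679000, p(2.0) = 0.7000000
u₂ = 2.0000000 − 0.7000000·(2.0000000 − 1.9000000) / (0.7000000 − (-1.9679000)) = 2.0000000 − (0.0700000)/(2.6679000) = 1.9737621
p(1.9737621) = -0.0445199
u₃ = 1.9737621 − (-0.0445199)·(1.9737621 − 2.0000000) / (-0.0445199 − 0.7000000) = 1.9737621 − (0.0011681)/(-0.7445199) = 1.9753311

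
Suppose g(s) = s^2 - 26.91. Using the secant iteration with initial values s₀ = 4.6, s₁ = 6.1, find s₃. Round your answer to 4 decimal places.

g(4.6) = -5.750000, g(6.1) = 10.300000
s₂ = 6.100000 − 10.300000·(6.100000 − 4.600000) / (10.300000 − (-5.750000)) = 6.100000 − (15.450000)/(16.050000) = 5.137383
g(5.137383) = -0.517294
s₃ = 5.137383 − (-0.517294)·(5.137383 − 6.100000) / (-0.517294 − 10.300000) = 5.137383 − (0.497956)/(-10.817294) = 5.183417

5.1834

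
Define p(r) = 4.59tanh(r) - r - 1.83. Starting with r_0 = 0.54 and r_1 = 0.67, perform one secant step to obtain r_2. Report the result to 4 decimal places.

0.5877

p(0.54) = -0.107185, p(0.67) = 0.185058
r_2 = 0.670000 − 0.185058·(0.670000 − 0.540000) / (0.185058 − (-0.107185)) = 0.670000 − (0.024057)/(0.292243) = 0.587680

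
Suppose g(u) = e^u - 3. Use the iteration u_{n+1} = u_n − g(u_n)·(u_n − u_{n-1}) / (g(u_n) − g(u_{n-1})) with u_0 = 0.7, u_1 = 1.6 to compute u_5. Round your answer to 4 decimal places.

g(0.7) = -0.986247, g(1.6) = 1.953032
u_2 = 1.600000 − 1.953032·(1.600000 − 0.700000) / (1.953032 − (-0.986247)) = 1.600000 − (1.757729)/(2.939280) = 1.001986
g(1.001986) = -0.276313
u_3 = 1.001986 − (-0.276313)·(1.001986 − 1.600000) / (-0.276313 − 1.953032) = 1.001986 − (0.165239)/(-2.229346) = 1.076106
g(1.076106) = -0.066764
u_4 = 1.076106 − (-0.066764)·(1.076106 − 1.001986) / (-0.066764 − (-0.276313)) = 1.076106 − (-0.004949)/(0.209550) = 1.099721
g(1.099721) = 0.003329
u_5 = 1.099721 − 0.003329·(1.099721 − 1.076106) / (0.003329 − (-0.066764)) = 1.099721 − (0.000079)/(0.070093) = 1.098600

1.0986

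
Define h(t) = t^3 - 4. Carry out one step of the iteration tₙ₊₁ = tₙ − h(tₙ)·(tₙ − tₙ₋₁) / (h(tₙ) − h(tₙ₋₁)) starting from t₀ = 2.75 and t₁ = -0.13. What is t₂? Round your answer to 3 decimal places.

h(2.75) = 16.79688, h(-0.13) = -4.00220
t₂ = -0.13000 − (-4.00220)·(-0.13000 − 2.75000) / (-4.00220 − 16.79688) = -0.13000 − (11.52633)/(-20.79907) = 0.42418

0.424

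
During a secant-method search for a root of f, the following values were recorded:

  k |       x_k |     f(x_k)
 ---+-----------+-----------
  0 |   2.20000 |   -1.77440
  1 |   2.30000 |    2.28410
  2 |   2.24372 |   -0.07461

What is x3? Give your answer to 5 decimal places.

2.24550

x3 = 2.24372 − (-0.07461)·(2.24372 − 2.30000) / (-0.07461 − 2.28410)
   = 2.24372 − (0.0041991)/(-2.3587100) = 2.2455002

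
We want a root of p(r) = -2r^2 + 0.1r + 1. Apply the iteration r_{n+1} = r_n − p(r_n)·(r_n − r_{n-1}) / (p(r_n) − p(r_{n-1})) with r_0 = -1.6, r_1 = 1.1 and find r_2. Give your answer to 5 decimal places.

p(-1.6) = -4.2800000, p(1.1) = -1.3100000
r_2 = 1.1000000 − (-1.3100000)·(1.1000000 − (-1.6000000)) / (-1.3100000 − (-4.2800000)) = 1.1000000 − (-3.5370000)/(2.9700000) = 2.2909091

2.29091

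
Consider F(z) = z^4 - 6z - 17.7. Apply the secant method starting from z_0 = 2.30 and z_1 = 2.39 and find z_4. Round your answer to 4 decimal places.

F(2.30) = -3.515900, F(2.39) = 0.588086
z_2 = 2.390000 − 0.588086·(2.390000 − 2.300000) / (0.588086 − (-3.515900)) = 2.390000 − (0.052928)/(4.103986) = 2.377103
F(2.377103) = -0.033111
z_3 = 2.377103 − (-0.033111)·(2.377103 − 2.390000) / (-0.033111 − 0.588086) = 2.377103 − (0.000427)/(-0.621197) = 2.377791
F(2.377791) = -0.000286
z_4 = 2.377791 − (-0.000286)·(2.377791 − 2.377103) / (-0.000286 − (-0.033111)) = 2.377791 − (0.000000)/(0.032825) = 2.377797

2.3778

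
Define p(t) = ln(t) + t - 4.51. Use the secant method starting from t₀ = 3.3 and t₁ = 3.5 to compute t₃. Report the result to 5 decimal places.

3.31234

p(3.3) = -0.0160775, p(3.5) = 0.2427630
t₂ = 3.5000000 − 0.2427630·(3.5000000 − 3.3000000) / (0.2427630 − (-0.0160775)) = 3.5000000 − (0.0485526)/(0.2588405) = 3.3124227
p(3.3124227) = 0.0001026
t₃ = 3.3124227 − 0.0001026·(3.3124227 − 3.5000000) / (0.0001026 − 0.2427630) = 3.3124227 − (-0.0000192)/(-0.2426604) = 3.3123434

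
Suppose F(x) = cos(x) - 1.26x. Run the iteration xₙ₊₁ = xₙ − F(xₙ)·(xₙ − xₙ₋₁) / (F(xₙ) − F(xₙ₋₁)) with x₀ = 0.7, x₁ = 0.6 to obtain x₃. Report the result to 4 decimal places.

F(0.7) = -0.117158, F(0.6) = 0.069336
x₂ = 0.600000 − 0.069336·(0.600000 − 0.700000) / (0.069336 − (-0.117158)) = 0.600000 − (-0.006934)/(0.186493) = 0.637179
F(0.637179) = 0.000932
x₃ = 0.637179 − 0.000932·(0.637179 − 0.600000) / (0.000932 − 0.069336) = 0.637179 − (0.000035)/(-0.068403) = 0.637685

0.6377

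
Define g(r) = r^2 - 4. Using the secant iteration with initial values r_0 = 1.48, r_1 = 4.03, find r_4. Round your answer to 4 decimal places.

2.0034

g(1.48) = -1.809600, g(4.03) = 12.240900
r_2 = 4.030000 − 12.240900·(4.030000 − 1.480000) / (12.240900 − (-1.809600)) = 4.030000 − (31.214295)/(14.050500) = 1.808421
g(1.808421) = -0.729613
r_3 = 1.808421 − (-0.729613)·(1.808421 − 4.030000) / (-0.729613 − 12.240900) = 1.808421 − (1.620894)/(-12.970513) = 1.933389
g(1.933389) = -0.262008
r_4 = 1.933389 − (-0.262008)·(1.933389 − 1.808421) / (-0.262008 − (-0.729613)) = 1.933389 − (-0.032743)/(0.467605) = 2.003410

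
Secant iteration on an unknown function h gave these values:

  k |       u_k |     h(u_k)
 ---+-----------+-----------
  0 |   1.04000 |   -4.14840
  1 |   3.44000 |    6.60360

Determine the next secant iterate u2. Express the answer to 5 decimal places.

1.96598

u2 = 3.44000 − 6.60360·(3.44000 − 1.04000) / (6.60360 − (-4.14840))
   = 3.44000 − (15.8486400)/(10.7520000) = 1.9659821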